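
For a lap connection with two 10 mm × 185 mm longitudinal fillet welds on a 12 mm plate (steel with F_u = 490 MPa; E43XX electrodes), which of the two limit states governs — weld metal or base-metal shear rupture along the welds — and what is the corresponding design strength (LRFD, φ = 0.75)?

E43XX → F_EXX = 430 MPa.
t_e = 0.707 × 10 = 7.07 mm; L = 370 mm.
Weld metal: φR_n = 0.75 × 0.6 × 430 × 7.07 × 370 × 10⁻³ = 506.2 kN.
Base metal (shear rupture): φR_n = 0.75 × 0.6 × 490 × 12 × 370 × 10⁻³ = 979 kN.
Governing: weld metal.

φR_n ≈ 506 kN (weld metal governs)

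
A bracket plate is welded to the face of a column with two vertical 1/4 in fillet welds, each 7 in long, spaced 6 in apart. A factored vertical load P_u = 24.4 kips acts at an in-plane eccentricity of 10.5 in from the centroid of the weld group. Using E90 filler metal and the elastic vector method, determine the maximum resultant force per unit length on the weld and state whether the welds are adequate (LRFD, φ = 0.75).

f_max ≈ 7.7 kip/in; NOT adequate

E90XX → F_EXX = 90 ksi.
Total weld length L_w = 14 in. Treat welds as unit-width lines.
Polar moment about centroid: J = 2[d³/12 + d(b/2)²] = 2[7³/12 + 7×3²] = 183.2 in³.
Direct shear f_v = P/L_w = 24.4 / 14 = 1.743 kip/in (vertical).
Torsion M = P·e = 24.4 × 10.5 = 256.2 kip·in.
Critical point at (x, y) = (3, 3.5) from centroid. f_tx = M·y/J = 4.896 kip/in; f_ty = M·x/J = 4.196 kip/in.
Resultant f_max = √[f_tx² + (f_v + f_ty)²] = √[4.896² + (1.743 + 4.196)²] = 7.697 kip/in.
Capacity per unit length: φr_n = 0.75 × 0.6 × 90 × (0.707 × 0.25) = 7.158 kip/in.
7.697 > 7.158 → NOT adequate.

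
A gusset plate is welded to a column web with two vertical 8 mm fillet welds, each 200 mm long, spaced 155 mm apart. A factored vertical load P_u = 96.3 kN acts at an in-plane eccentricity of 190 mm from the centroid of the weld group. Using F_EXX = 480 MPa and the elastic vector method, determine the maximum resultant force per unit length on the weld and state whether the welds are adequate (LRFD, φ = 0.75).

Total weld length L_w = 400 mm. Treat welds as unit-width lines.
Polar moment about centroid: J = 2[d³/12 + d(b/2)²] = 2[200³/12 + 200×77.5²] = 3736000 mm³.
Direct shear f_v = P/L_w = 96.3×10³ / 400 = 240.8 N/mm (vertical).
Torsion M = P·e = 96.3×10³ × 190 = 18297000 N·mm.
Critical point at (x, y) = (77.5, 100) from centroid. f_tx = M·y/J = 489.8 N/mm; f_ty = M·x/J = 379.6 N/mm.
Resultant f_max = √[f_tx² + (f_v + f_ty)²] = √[489.8² + (240.8 + 379.6)²] = 790.4 N/mm.
Capacity per unit length: φr_n = 0.75 × 0.6 × 480 × (0.707 × 8) = 1222 N/mm.
790.4 ≤ 1222 → adequate.

f_max ≈ 790 N/mm; adequate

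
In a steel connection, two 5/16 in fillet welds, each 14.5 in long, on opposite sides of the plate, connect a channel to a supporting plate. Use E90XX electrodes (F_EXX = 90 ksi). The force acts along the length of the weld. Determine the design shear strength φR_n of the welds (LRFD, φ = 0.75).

φR_n ≈ 259 kips

Effective throat t_e = 0.707 × 0.3125 = 0.2209 in.
Total length L = 29 in; A_we = 0.2209 × 29 = 6.407 in².
F_nw = 0.6 F_EXX = 0.6 × 90 = 54 ksi.
φR_n = 0.75 × 54 × 6.407 = 259.5 kips.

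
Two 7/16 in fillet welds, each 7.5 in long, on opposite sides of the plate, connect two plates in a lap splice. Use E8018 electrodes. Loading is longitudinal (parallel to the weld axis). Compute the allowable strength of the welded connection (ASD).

R_n/Ω ≈ 111 kip

E80XX → F_EXX = 80 ksi.
Effective throat t_e = 0.707 × 0.4375 = 0.3093 in.
Total length L = 15 in; A_we = 0.3093 × 15 = 4.64 in².
F_nw = 0.6 F_EXX = 0.6 × 80 = 48 ksi.
R_n = 48 × 4.64 = 222.7 kip; R_n/Ω = 222.7/2.0 = 111.4 kip.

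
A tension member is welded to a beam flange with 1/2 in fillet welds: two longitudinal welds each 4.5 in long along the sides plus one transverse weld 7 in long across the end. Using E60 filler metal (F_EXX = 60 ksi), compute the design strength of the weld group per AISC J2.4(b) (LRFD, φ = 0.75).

t_e = 0.707 × 0.5 = 0.3535 in.
R_nwl = 0.6 × 60 × 0.3535 × 9 = 114.5 kip (longitudinal, 2 welds).
R_nwt = 0.6 × 60 × 0.3535 × 7 = 89.08 kip (transverse, base value).
(i) R_nwl + R_nwt = 203.6 kip; (ii) 0.85 R_nwl + 1.5 R_nwt = 231 kip.
R_n = max = 231 kip [governs: (ii)]; φR_n = 173.2 kip.

φR_n ≈ 173 kip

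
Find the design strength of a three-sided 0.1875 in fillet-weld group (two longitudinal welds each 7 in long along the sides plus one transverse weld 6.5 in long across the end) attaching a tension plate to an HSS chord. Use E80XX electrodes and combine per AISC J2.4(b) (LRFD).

φR_n ≈ 103 kips

E80XX → F_EXX = 80 ksi.
t_e = 0.707 × 0.1875 = 0.1326 in.
R_nwl = 0.6 × 80 × 0.1326 × 14 = 89.08 kips (longitudinal, 2 welds).
R_nwt = 0.6 × 80 × 0.1326 × 6.5 = 41.36 kips (transverse, base value).
(i) R_nwl + R_nwt = 130.4 kips; (ii) 0.85 R_nwl + 1.5 R_nwt = 137.8 kips.
R_n = max = 137.8 kips [governs: (ii)]; φR_n = 103.3 kips.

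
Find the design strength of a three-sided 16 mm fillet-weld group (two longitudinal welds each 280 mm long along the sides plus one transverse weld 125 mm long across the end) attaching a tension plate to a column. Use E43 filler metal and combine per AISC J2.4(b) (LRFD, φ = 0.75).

E43XX → F_EXX = 430 MPa.
t_e = 0.707 × 16 = 11.31 mm.
R_nwl = 0.6 × 430 × 11.31 × 560 × 10⁻³ = 1634 kN (longitudinal, 2 welds).
R_nwt = 0.6 × 430 × 11.31 × 125 × 10⁻³ = 364.8 kN (transverse, base value).
(i) R_nwl + R_nwt = 1999 kN; (ii) 0.85 R_nwl + 1.5 R_nwt = 1936 kN.
R_n = max = 1999 kN [governs: (i)]; φR_n = 1499 kN.

φR_n ≈ 1500 kN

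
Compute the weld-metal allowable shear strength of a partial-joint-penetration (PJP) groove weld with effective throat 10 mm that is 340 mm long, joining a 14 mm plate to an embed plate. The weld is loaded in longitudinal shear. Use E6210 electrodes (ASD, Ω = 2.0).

E62XX → F_EXX = 620 MPa.
Effective throat (given) t_e = 10 mm.
A_we = 10 × 340 = 3400 mm².
F_nw = 0.6 F_EXX = 372 MPa.
R_n/Ω = (372 × 3400) / 2.0 × 10⁻³ = 632.4 kN.

R_n/Ω ≈ 632 kN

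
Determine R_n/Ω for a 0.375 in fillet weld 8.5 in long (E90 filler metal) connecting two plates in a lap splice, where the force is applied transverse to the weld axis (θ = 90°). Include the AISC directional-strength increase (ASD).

E90XX → F_EXX = 90 ksi.
t_e = 0.707 × 0.375 = 0.2651 in; A_we = 0.2651 × 8.5 = 2.254 in².
Directional factor: 1.0 + 0.5 sin^1.5(90°) = 1.5.
F_nw = 0.6 × 90 × 1.5 = 81 ksi.
R_n/Ω = (81 × 2.254) / 2.0 = 91.27 kip.

R_n/Ω ≈ 91.3 kip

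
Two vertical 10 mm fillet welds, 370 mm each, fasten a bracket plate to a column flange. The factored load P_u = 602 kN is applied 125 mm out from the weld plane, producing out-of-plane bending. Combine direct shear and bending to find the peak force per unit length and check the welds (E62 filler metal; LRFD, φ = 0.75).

E62XX → F_EXX = 620 MPa.
L_w = 2 × 370 = 740 mm; section modulus (unit throat) S = 2 × L²/6 = 45630 mm².
Direct shear f_v = P/L_w = 602×10³/740 = 813.5 N/mm.
Moment M = P × e = 602×10³ × 125 = 75250000 N·mm; bending f_b = M/S = 1649 N/mm.
f_max = √(f_v² + f_b²) = √(813.5² + 1649²) = 1839 N/mm.
φr_n = 0.75 × 0.6 × 620 × (0.707 × 10) = 1973 N/mm → adequate.

f_max ≈ 1840 N/mm; adequate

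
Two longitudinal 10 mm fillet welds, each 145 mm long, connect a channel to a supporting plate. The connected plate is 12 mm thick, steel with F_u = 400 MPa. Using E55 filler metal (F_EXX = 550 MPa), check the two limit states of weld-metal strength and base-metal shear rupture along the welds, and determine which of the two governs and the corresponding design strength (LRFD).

t_e = 0.707 × 10 = 7.07 mm; L = 290 mm.
Weld metal: φR_n = 0.75 × 0.6 × 550 × 7.07 × 290 × 10⁻³ = 507.4 kN.
Base metal (shear rupture): φR_n = 0.75 × 0.6 × 400 × 12 × 290 × 10⁻³ = 626.4 kN.
Governing: weld metal.

φR_n ≈ 507 kN (weld metal governs)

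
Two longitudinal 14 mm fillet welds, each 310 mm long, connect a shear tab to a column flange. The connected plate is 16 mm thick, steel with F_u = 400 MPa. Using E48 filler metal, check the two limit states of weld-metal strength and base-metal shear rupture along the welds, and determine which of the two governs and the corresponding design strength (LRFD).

φR_n ≈ 1330 kN (weld metal governs)

E48XX → F_EXX = 480 MPa.
t_e = 0.707 × 14 = 9.898 mm; L = 620 mm.
Weld metal: φR_n = 0.75 × 0.6 × 480 × 9.898 × 620 × 10⁻³ = 1326 kN.
Base metal (shear rupture): φR_n = 0.75 × 0.6 × 400 × 16 × 620 × 10⁻³ = 1786 kN.
Governing: weld metal.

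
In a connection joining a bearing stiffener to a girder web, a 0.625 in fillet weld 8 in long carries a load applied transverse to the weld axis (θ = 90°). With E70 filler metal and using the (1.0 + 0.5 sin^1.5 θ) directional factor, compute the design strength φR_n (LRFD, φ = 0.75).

E70XX → F_EXX = 70 ksi.
t_e = 0.707 × 0.625 = 0.4419 in; A_we = 0.4419 × 8 = 3.535 in².
Directional factor: 1.0 + 0.5 sin^1.5(90°) = 1.5.
F_nw = 0.6 × 70 × 1.5 = 63 ksi.
φR_n = 0.75 × 63 × 3.535 = 167 kips.

φR_n ≈ 167 kips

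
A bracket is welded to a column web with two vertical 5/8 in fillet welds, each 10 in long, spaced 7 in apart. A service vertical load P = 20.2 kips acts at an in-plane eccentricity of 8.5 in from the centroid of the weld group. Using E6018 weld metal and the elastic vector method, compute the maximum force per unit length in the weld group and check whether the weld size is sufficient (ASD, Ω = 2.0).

E60XX → F_EXX = 60 ksi.
Total weld length L_w = 20 in. Treat welds as unit-width lines.
Polar moment about centroid: J = 2[d³/12 + d(b/2)²] = 2[10³/12 + 10×3.5²] = 411.7 in³.
Direct shear f_v = P/L_w = 20.2 / 20 = 1.01 kip/in (vertical).
Torsion M = P·e = 20.2 × 8.5 = 171.7 kip·in.
Critical point at (x, y) = (3.5, 5) from centroid. f_tx = M·y/J = 2.085 kip/in; f_ty = M·x/J = 1.46 kip/in.
Resultant f_max = √[f_tx² + (f_v + f_ty)²] = √[2.085² + (1.01 + 1.46)²] = 3.232 kip/in.
Capacity per unit length: r_n/Ω = (1/2.0) × 0.6 × 60 × (0.707 × 0.625) = 7.954 kip/in.
3.232 ≤ 7.954 → adequate.

f_max ≈ 3.23 kip/in; adequate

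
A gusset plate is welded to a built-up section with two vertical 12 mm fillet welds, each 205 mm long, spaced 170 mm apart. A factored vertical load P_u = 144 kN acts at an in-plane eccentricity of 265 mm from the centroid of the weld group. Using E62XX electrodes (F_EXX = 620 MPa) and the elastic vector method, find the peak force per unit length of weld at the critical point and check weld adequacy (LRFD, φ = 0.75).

Total weld length L_w = 410 mm. Treat welds as unit-width lines.
Polar moment about centroid: J = 2[d³/12 + d(b/2)²] = 2[205³/12 + 205×85²] = 4398000 mm³.
Direct shear f_v = P/L_w = 144×10³ / 410 = 351.2 N/mm (vertical).
Torsion M = P·e = 144×10³ × 265 = 38160000 N·mm.
Critical point at (x, y) = (85, 102.5) from centroid. f_tx = M·y/J = 889.3 N/mm; f_ty = M·x/J = 737.5 N/mm.
Resultant f_max = √[f_tx² + (f_v + f_ty)²] = √[889.3² + (351.2 + 737.5)²] = 1406 N/mm.
Capacity per unit length: φr_n = 0.75 × 0.6 × 620 × (0.707 × 12) = 2367 N/mm.
1406 ≤ 2367 → adequate.

f_max ≈ 1410 N/mm; adequate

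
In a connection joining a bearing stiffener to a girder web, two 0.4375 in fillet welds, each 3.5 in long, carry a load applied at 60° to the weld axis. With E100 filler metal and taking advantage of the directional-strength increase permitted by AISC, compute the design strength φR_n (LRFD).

E100XX → F_EXX = 100 ksi.
t_e = 0.707 × 0.4375 = 0.3093 in; A_we = 0.3093 × 7 = 2.165 in².
Directional factor: 1.0 + 0.5 sin^1.5(60°) = 1.403.
F_nw = 0.6 × 100 × 1.403 = 84.18 ksi.
φR_n = 0.75 × 84.18 × 2.165 = 136.7 kip.

φR_n ≈ 137 kip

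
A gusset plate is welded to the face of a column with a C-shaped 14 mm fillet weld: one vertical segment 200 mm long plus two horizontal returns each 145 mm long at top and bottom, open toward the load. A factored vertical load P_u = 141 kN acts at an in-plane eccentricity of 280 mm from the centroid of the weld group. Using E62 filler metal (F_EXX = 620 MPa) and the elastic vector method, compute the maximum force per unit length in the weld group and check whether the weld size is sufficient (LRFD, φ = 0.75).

Total weld length L_w = 490 mm. Treat welds as unit-width lines.
Centroid: x̄ = 2×145×72.5 / 490 = 42.91 mm from the vertical weld.
Polar moment about centroid: J = I_x + I_y = [200³/12 + 2×145×100²] + [200×42.91² + 2(145³/12 + 145×29.59²)] = 4697000 mm³.
Direct shear f_v = P/L_w = 141×10³ / 490 = 287.8 N/mm (vertical).
Torsion M = P·e = 141×10³ × 280 = 39480000 N·mm.
Critical point at (x, y) = (102.1, 100) from centroid. f_tx = M·y/J = 840.5 N/mm; f_ty = M·x/J = 858.1 N/mm.
Resultant f_max = √[f_tx² + (f_v + f_ty)²] = √[840.5² + (287.8 + 858.1)²] = 1421 N/mm.
Capacity per unit length: φr_n = 0.75 × 0.6 × 620 × (0.707 × 14) = 2762 N/mm.
1421 ≤ 2762 → adequate.

f_max ≈ 1420 N/mm; adequate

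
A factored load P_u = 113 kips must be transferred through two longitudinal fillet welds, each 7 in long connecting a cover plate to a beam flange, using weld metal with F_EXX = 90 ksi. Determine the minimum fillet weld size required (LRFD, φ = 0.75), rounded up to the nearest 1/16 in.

Total weld length L = 14 in.
Required throat t_e = P_u / (φ × 0.6 F_EXX × L) = 113 / (0.75 × 0.6 × 90 × 14) = 0.1993 in.
Required leg w = t_e / 0.707 = 0.2819 in → use 5/16 in.

w = 5/16 in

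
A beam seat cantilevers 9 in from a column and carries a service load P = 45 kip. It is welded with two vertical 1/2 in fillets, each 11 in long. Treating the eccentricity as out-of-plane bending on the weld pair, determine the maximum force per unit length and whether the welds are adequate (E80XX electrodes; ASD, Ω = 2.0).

E80XX → F_EXX = 80 ksi.
L_w = 2 × 11 = 22 in; section modulus (unit throat) S = 2 × L²/6 = 40.33 in².
Direct shear f_v = P/L_w = 45/22 = 2.045 kip/in.
Moment M = P × e = 45 × 9 = 405 kip·in; bending f_b = M/S = 10.04 kip/in.
f_max = √(f_v² + f_b²) = √(2.045² + 10.04²) = 10.25 kip/in.
r_n/Ω = (1/2.0) × 0.6 × 80 × (0.707 × 0.5) = 8.484 kip/in → NOT adequate.

f_max ≈ 10.2 kip/in; NOT adequate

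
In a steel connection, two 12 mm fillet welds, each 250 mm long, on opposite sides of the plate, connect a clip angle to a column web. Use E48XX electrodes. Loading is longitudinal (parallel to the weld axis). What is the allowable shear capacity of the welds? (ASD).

E48XX → F_EXX = 480 MPa.
Effective throat t_e = 0.707 × 12 = 8.484 mm.
Total length L = 500 mm; A_we = 8.484 × 500 = 4242 mm².
F_nw = 0.6 F_EXX = 0.6 × 480 = 288 MPa.
R_n = 288 × 4242 × 10⁻³ = 1222 kN; R_n/Ω = 1222/2.0 = 610.8 kN.

R_n/Ω ≈ 611 kN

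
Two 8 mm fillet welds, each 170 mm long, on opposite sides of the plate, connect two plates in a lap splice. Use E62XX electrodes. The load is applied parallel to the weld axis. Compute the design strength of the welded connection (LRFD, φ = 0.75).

E62XX → F_EXX = 620 MPa.
Effective throat t_e = 0.707 × 8 = 5.656 mm.
Total length L = 340 mm; A_we = 5.656 × 340 = 1923 mm².
F_nw = 0.6 F_EXX = 0.6 × 620 = 372 MPa.
φR_n = 0.75 × 372 × 1923 × 10⁻³ = 536.5 kN.

φR_n ≈ 537 kN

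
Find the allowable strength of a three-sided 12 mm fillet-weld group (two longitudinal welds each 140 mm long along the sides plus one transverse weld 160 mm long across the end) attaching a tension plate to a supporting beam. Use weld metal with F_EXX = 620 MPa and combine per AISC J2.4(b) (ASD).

R_n/Ω ≈ 754 kN

t_e = 0.707 × 12 = 8.484 mm.
R_nwl = 0.6 × 620 × 8.484 × 280 × 10⁻³ = 883.7 kN (longitudinal, 2 welds).
R_nwt = 0.6 × 620 × 8.484 × 160 × 10⁻³ = 505 kN (transverse, base value).
(i) R_nwl + R_nwt = 1389 kN; (ii) 0.85 R_nwl + 1.5 R_nwt = 1509 kN.
R_n = max = 1509 kN [governs: (ii)]; R_n/Ω = 754.3 kN.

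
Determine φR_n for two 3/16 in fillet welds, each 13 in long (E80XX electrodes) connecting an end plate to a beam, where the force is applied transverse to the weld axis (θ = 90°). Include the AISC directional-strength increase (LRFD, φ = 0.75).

φR_n ≈ 186 kips

E80XX → F_EXX = 80 ksi.
t_e = 0.707 × 0.1875 = 0.1326 in; A_we = 0.1326 × 26 = 3.447 in².
Directional factor: 1.0 + 0.5 sin^1.5(90°) = 1.5.
F_nw = 0.6 × 80 × 1.5 = 72 ksi.
φR_n = 0.75 × 72 × 3.447 = 186.1 kips.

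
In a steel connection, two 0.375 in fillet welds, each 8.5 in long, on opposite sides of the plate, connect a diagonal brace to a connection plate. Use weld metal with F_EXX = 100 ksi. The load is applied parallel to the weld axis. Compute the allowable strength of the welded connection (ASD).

R_n/Ω ≈ 135 kips

Effective throat t_e = 0.707 × 0.375 = 0.2651 in.
Total length L = 17 in; A_we = 0.2651 × 17 = 4.507 in².
F_nw = 0.6 F_EXX = 0.6 × 100 = 60 ksi.
R_n = 60 × 4.507 = 270.4 kips; R_n/Ω = 270.4/2.0 = 135.2 kips.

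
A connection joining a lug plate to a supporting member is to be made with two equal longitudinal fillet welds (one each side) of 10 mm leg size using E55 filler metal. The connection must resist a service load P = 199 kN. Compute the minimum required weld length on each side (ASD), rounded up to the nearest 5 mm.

L = 90 mm on each side

E55XX → F_EXX = 550 MPa.
Throat t_e = 0.707 × 10 = 7.07 mm.
r_n/Ω = (0.6 × 550 × 7.07) / 2.0 = 1167 N/mm = 1.167 kN/mm.
L_req = P / (r_n/Ω) = 199 / 1.167 = 170.6 mm total.
Per side: 170.6 / 2 = 85.29 mm.
Round up → use L = 90 mm on each side.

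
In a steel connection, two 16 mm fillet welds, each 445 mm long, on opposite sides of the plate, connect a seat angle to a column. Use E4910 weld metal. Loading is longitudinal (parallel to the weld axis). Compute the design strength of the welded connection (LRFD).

φR_n ≈ 2220 kN

E49XX → F_EXX = 490 MPa.
Effective throat t_e = 0.707 × 16 = 11.31 mm.
Total length L = 890 mm; A_we = 11.31 × 890 = 10070 mm².
F_nw = 0.6 F_EXX = 0.6 × 490 = 294 MPa.
φR_n = 0.75 × 294 × 10070 × 10⁻³ = 2220 kN.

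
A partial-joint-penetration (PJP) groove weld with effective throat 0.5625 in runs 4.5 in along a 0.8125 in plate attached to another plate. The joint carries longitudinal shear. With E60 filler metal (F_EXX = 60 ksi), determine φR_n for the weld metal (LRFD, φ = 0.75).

φR_n ≈ 68.3 kips

Effective throat (given) t_e = 0.5625 in.
A_we = 0.5625 × 4.5 = 2.531 in².
F_nw = 0.6 F_EXX = 36 ksi.
φR_n = 0.75 × 36 × 2.531 = 68.34 kips.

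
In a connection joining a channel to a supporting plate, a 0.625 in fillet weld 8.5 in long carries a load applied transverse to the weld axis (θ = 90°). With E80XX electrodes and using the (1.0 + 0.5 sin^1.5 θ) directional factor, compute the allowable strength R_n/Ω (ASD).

R_n/Ω ≈ 135 kips

E80XX → F_EXX = 80 ksi.
t_e = 0.707 × 0.625 = 0.4419 in; A_we = 0.4419 × 8.5 = 3.756 in².
Directional factor: 1.0 + 0.5 sin^1.5(90°) = 1.5.
F_nw = 0.6 × 80 × 1.5 = 72 ksi.
R_n/Ω = (72 × 3.756) / 2.0 = 135.2 kips.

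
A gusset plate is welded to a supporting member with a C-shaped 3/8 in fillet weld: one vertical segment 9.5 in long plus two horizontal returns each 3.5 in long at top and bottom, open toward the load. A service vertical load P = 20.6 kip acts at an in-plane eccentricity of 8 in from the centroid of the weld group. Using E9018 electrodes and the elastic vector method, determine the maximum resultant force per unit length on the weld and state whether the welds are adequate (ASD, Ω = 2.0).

f_max ≈ 4.4 kip/in; adequate

E90XX → F_EXX = 90 ksi.
Total weld length L_w = 16.5 in. Treat welds as unit-width lines.
Centroid: x̄ = 2×3.5×1.75 / 16.5 = 0.7424 in from the vertical weld.
Polar moment about centroid: J = I_x + I_y = [9.5³/12 + 2×3.5×4.75²] + [9.5×0.7424² + 2(3.5³/12 + 3.5×1.008²)] = 248.9 in³.
Direct shear f_v = P/L_w = 20.6 / 16.5 = 1.248 kip/in (vertical).
Torsion M = P·e = 20.6 × 8 = 164.8 kip·in.
Critical point at (x, y) = (2.758, 4.75) from centroid. f_tx = M·y/J = 3.145 kip/in; f_ty = M·x/J = 1.826 kip/in.
Resultant f_max = √[f_tx² + (f_v + f_ty)²] = √[3.145² + (1.248 + 1.826)²] = 4.398 kip/in.
Capacity per unit length: r_n/Ω = (1/2.0) × 0.6 × 90 × (0.707 × 0.375) = 7.158 kip/in.
4.398 ≤ 7.158 → adequate.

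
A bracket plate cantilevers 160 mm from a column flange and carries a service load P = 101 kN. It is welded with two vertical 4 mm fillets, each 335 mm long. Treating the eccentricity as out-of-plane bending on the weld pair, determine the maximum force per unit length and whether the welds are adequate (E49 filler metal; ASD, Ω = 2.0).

f_max ≈ 458 N/mm; NOT adequate

E49XX → F_EXX = 490 MPa.
L_w = 2 × 335 = 670 mm; section modulus (unit throat) S = 2 × L²/6 = 37410 mm².
Direct shear f_v = P/L_w = 101×10³/670 = 150.7 N/mm.
Moment M = P × e = 101×10³ × 160 = 16160000 N·mm; bending f_b = M/S = 432 N/mm.
f_max = √(f_v² + f_b²) = √(150.7² + 432²) = 457.5 N/mm.
r_n/Ω = (1/2.0) × 0.6 × 490 × (0.707 × 4) = 415.7 N/mm → NOT adequate.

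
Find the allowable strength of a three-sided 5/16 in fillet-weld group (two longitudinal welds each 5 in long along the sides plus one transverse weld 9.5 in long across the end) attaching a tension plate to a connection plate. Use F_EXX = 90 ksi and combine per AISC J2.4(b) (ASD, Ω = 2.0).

R_n/Ω ≈ 136 kips

t_e = 0.707 × 0.3125 = 0.2209 in.
R_nwl = 0.6 × 90 × 0.2209 × 10 = 119.3 kips (longitudinal, 2 welds).
R_nwt = 0.6 × 90 × 0.2209 × 9.5 = 113.3 kips (transverse, base value).
(i) R_nwl + R_nwt = 232.6 kips; (ii) 0.85 R_nwl + 1.5 R_nwt = 271.4 kips.
R_n = max = 271.4 kips [governs: (ii)]; R_n/Ω = 135.7 kips.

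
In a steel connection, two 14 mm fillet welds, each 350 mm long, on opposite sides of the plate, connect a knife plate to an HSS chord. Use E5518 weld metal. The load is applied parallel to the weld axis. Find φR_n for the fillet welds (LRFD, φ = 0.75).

φR_n ≈ 1710 kN

E55XX → F_EXX = 550 MPa.
Effective throat t_e = 0.707 × 14 = 9.898 mm.
Total length L = 700 mm; A_we = 9.898 × 700 = 6929 mm².
F_nw = 0.6 F_EXX = 0.6 × 550 = 330 MPa.
φR_n = 0.75 × 330 × 6929 × 10⁻³ = 1715 kN.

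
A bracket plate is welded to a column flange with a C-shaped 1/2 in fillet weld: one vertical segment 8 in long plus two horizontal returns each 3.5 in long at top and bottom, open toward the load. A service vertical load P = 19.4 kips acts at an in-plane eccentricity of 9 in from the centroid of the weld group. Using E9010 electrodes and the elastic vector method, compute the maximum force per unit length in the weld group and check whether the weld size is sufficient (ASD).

E90XX → F_EXX = 90 ksi.
Total weld length L_w = 15 in. Treat welds as unit-width lines.
Centroid: x̄ = 2×3.5×1.75 / 15 = 0.8167 in from the vertical weld.
Polar moment about centroid: J = I_x + I_y = [8³/12 + 2×3.5×4²] + [8×0.8167² + 2(3.5³/12 + 3.5×0.9333²)] = 173.2 in³.
Direct shear f_v = P/L_w = 19.4 / 15 = 1.293 kip/in (vertical).
Torsion M = P·e = 19.4 × 9 = 174.6 kip·in.
Critical point at (x, y) = (2.683, 4) from centroid. f_tx = M·y/J = 4.031 kip/in; f_ty = M·x/J = 2.704 kip/in.
Resultant f_max = √[f_tx² + (f_v + f_ty)²] = √[4.031² + (1.293 + 2.704)²] = 5.677 kip/in.
Capacity per unit length: r_n/Ω = (1/2.0) × 0.6 × 90 × (0.707 × 0.5) = 9.544 kip/in.
5.677 ≤ 9.544 → adequate.

f_max ≈ 5.68 kip/in; adequate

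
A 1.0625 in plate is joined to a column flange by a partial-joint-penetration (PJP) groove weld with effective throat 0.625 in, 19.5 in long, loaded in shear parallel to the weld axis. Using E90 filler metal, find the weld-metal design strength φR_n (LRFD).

E90XX → F_EXX = 90 ksi.
Effective throat (given) t_e = 0.625 in.
A_we = 0.625 × 19.5 = 12.19 in².
F_nw = 0.6 F_EXX = 54 ksi.
φR_n = 0.75 × 54 × 12.19 = 493.6 kips.

φR_n ≈ 494 kips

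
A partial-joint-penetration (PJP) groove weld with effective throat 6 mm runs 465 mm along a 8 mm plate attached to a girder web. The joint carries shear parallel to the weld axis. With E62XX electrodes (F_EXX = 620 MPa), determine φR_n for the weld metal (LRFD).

Effective throat (given) t_e = 6 mm.
A_we = 6 × 465 = 2790 mm².
F_nw = 0.6 F_EXX = 372 MPa.
φR_n = 0.75 × 372 × 2790 × 10⁻³ = 778.4 kN.

φR_n ≈ 778 kN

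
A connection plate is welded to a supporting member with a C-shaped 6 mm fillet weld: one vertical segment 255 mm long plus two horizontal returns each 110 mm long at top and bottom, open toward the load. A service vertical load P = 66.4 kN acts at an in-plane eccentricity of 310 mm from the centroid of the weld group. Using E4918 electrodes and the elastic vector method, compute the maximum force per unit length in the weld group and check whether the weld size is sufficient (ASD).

E49XX → F_EXX = 490 MPa.
Total weld length L_w = 475 mm. Treat welds as unit-width lines.
Centroid: x̄ = 2×110×55 / 475 = 25.47 mm from the vertical weld.
Polar moment about centroid: J = I_x + I_y = [255³/12 + 2×110×127.5²] + [255×25.47² + 2(110³/12 + 110×29.53²)] = 5537000 mm³.
Direct shear f_v = P/L_w = 66.4×10³ / 475 = 139.8 N/mm (vertical).
Torsion M = P·e = 66.4×10³ × 310 = 20584000 N·mm.
Critical point at (x, y) = (84.53, 127.5) from centroid. f_tx = M·y/J = 474 N/mm; f_ty = M·x/J = 314.2 N/mm.
Resultant f_max = √[f_tx² + (f_v + f_ty)²] = √[474² + (139.8 + 314.2)²] = 656.3 N/mm.
Capacity per unit length: r_n/Ω = (1/2.0) × 0.6 × 490 × (0.707 × 6) = 623.6 N/mm.
656.3 > 623.6 → NOT adequate.

f_max ≈ 656 N/mm; NOT adequate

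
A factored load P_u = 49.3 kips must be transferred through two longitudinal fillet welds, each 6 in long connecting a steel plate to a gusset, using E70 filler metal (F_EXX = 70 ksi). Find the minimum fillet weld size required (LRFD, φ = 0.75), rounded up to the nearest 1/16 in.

Total weld length L = 12 in.
Required throat t_e = P_u / (φ × 0.6 F_EXX × L) = 49.3 / (0.75 × 0.6 × 70 × 12) = 0.1304 in.
Required leg w = t_e / 0.707 = 0.1845 in → use 3/16 in.

w = 3/16 in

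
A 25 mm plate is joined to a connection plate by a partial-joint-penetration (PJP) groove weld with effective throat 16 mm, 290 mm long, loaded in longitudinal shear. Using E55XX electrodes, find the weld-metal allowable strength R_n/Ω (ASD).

R_n/Ω ≈ 766 kN

E55XX → F_EXX = 550 MPa.
Effective throat (given) t_e = 16 mm.
A_we = 16 × 290 = 4640 mm².
F_nw = 0.6 F_EXX = 330 MPa.
R_n/Ω = (330 × 4640) / 2.0 × 10⁻³ = 765.6 kN.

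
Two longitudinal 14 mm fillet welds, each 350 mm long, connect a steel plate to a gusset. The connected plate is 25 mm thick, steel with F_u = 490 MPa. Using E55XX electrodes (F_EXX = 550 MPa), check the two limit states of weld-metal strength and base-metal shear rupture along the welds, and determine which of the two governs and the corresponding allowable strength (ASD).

R_n/Ω ≈ 1140 kN (weld metal governs)

t_e = 0.707 × 14 = 9.898 mm; L = 700 mm.
Weld metal: R_n/Ω = (1/2.0) × 0.6 × 550 × 9.898 × 700 × 10⁻³ = 1143 kN.
Base metal (shear rupture): R_n/Ω = (1/2.0) × 0.6 × 490 × 25 × 700 × 10⁻³ = 2572 kN.
Governing: weld metal.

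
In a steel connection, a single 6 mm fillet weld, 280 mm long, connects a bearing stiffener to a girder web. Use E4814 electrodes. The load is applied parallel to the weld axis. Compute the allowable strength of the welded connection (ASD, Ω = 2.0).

R_n/Ω ≈ 171 kN

E48XX → F_EXX = 480 MPa.
Effective throat t_e = 0.707 × 6 = 4.242 mm.
Total length L = 280 mm; A_we = 4.242 × 280 = 1188 mm².
F_nw = 0.6 F_EXX = 0.6 × 480 = 288 MPa.
R_n = 288 × 1188 × 10⁻³ = 342.1 kN; R_n/Ω = 342.1/2.0 = 171 kN.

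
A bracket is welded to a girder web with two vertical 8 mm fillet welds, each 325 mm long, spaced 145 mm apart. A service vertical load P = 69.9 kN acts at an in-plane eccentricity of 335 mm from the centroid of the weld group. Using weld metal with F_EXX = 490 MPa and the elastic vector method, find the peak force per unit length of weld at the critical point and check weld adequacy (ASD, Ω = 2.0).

f_max ≈ 509 N/mm; adequate

Total weld length L_w = 650 mm. Treat welds as unit-width lines.
Polar moment about centroid: J = 2[d³/12 + d(b/2)²] = 2[325³/12 + 325×72.5²] = 9138000 mm³.
Direct shear f_v = P/L_w = 69.9×10³ / 650 = 107.5 N/mm (vertical).
Torsion M = P·e = 69.9×10³ × 335 = 23416000 N·mm.
Critical point at (x, y) = (72.5, 162.5) from centroid. f_tx = M·y/J = 416.4 N/mm; f_ty = M·x/J = 185.8 N/mm.
Resultant f_max = √[f_tx² + (f_v + f_ty)²] = √[416.4² + (107.5 + 185.8)²] = 509.4 N/mm.
Capacity per unit length: r_n/Ω = (1/2.0) × 0.6 × 490 × (0.707 × 8) = 831.4 N/mm.
509.4 ≤ 831.4 → adequate.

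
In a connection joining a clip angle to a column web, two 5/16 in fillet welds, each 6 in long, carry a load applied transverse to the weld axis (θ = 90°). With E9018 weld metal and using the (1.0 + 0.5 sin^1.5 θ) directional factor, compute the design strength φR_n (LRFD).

φR_n ≈ 161 kip

E90XX → F_EXX = 90 ksi.
t_e = 0.707 × 0.3125 = 0.2209 in; A_we = 0.2209 × 12 = 2.651 in².
Directional factor: 1.0 + 0.5 sin^1.5(90°) = 1.5.
F_nw = 0.6 × 90 × 1.5 = 81 ksi.
φR_n = 0.75 × 81 × 2.651 = 161.1 kip.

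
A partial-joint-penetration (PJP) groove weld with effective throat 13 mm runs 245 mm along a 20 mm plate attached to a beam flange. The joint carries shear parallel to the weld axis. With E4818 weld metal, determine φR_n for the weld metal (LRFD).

E48XX → F_EXX = 480 MPa.
Effective throat (given) t_e = 13 mm.
A_we = 13 × 245 = 3185 mm².
F_nw = 0.6 F_EXX = 288 MPa.
φR_n = 0.75 × 288 × 3185 × 10⁻³ = 688 kN.

φR_n ≈ 688 kN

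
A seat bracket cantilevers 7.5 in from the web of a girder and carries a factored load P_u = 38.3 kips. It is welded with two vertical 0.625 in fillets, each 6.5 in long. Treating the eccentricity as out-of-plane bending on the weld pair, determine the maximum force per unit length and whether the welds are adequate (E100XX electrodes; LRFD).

f_max ≈ 20.6 kip/in; NOT adequate

E100XX → F_EXX = 100 ksi.
L_w = 2 × 6.5 = 13 in; section modulus (unit throat) S = 2 × L²/6 = 14.08 in².
Direct shear f_v = P/L_w = 38.3/13 = 2.946 kip/in.
Moment M = P × e = 38.3 × 7.5 = 287.25 kip·in; bending f_b = M/S = 20.4 kip/in.
f_max = √(f_v² + f_b²) = √(2.946² + 20.4²) = 20.61 kip/in.
φr_n = 0.75 × 0.6 × 100 × (0.707 × 0.625) = 19.88 kip/in → NOT adequate.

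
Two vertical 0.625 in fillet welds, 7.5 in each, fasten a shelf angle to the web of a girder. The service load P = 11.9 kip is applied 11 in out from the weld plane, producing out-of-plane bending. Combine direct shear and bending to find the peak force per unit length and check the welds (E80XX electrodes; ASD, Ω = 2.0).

E80XX → F_EXX = 80 ksi.
L_w = 2 × 7.5 = 15 in; section modulus (unit throat) S = 2 × L²/6 = 18.75 in².
Direct shear f_v = P/L_w = 11.9/15 = 0.7933 kip/in.
Moment M = P × e = 11.9 × 11 = 130.9 kip·in; bending f_b = M/S = 6.981 kip/in.
f_max = √(f_v² + f_b²) = √(0.7933² + 6.981²) = 7.026 kip/in.
r_n/Ω = (1/2.0) × 0.6 × 80 × (0.707 × 0.625) = 10.6 kip/in → adequate.

f_max ≈ 7.03 kip/in; adequate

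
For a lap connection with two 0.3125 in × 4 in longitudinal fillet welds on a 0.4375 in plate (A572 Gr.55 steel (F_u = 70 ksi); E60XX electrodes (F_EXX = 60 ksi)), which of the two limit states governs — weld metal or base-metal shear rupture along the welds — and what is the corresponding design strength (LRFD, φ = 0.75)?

t_e = 0.707 × 0.3125 = 0.2209 in; L = 8 in.
Weld metal: φR_n = 0.75 × 0.6 × 60 × 0.2209 × 8 = 47.72 kip.
Base metal (shear rupture): φR_n = 0.75 × 0.6 × 70 × 0.4375 × 8 = 110.2 kip.
Governing: weld metal.

φR_n ≈ 47.7 kip (weld metal governs)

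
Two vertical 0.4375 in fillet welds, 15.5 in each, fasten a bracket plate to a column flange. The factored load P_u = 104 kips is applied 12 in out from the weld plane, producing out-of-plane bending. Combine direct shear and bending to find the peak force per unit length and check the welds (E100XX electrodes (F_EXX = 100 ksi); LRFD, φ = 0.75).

f_max ≈ 15.9 kip/in; NOT adequate

L_w = 2 × 15.5 = 31 in; section modulus (unit throat) S = 2 × L²/6 = 80.08 in².
Direct shear f_v = P/L_w = 104/31 = 3.355 kip/in.
Moment M = P × e = 104 × 12 = 1248 kip·in; bending f_b = M/S = 15.58 kip/in.
f_max = √(f_v² + f_b²) = √(3.355² + 15.58²) = 15.94 kip/in.
φr_n = 0.75 × 0.6 × 100 × (0.707 × 0.4375) = 13.92 kip/in → NOT adequate.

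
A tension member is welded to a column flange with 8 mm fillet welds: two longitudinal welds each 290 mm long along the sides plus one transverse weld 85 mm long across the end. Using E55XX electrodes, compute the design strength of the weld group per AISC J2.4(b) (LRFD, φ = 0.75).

φR_n ≈ 931 kN

E55XX → F_EXX = 550 MPa.
t_e = 0.707 × 8 = 5.656 mm.
R_nwl = 0.6 × 550 × 5.656 × 580 × 10⁻³ = 1083 kN (longitudinal, 2 welds).
R_nwt = 0.6 × 550 × 5.656 × 85 × 10⁻³ = 158.7 kN (transverse, base value).
(i) R_nwl + R_nwt = 1241 kN; (ii) 0.85 R_nwl + 1.5 R_nwt = 1158 kN.
R_n = max = 1241 kN [governs: (i)]; φR_n = 930.9 kN.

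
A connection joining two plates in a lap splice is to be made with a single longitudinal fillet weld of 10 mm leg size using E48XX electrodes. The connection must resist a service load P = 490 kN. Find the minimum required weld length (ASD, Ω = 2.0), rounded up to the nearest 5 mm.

E48XX → F_EXX = 480 MPa.
Throat t_e = 0.707 × 10 = 7.07 mm.
r_n/Ω = (0.6 × 480 × 7.07) / 2.0 = 1018 N/mm = 1.018 kN/mm.
L_req = P / (r_n/Ω) = 490 / 1.018 = 481.3 mm total.
Round up → use L = 485 mm.

L = 485 mm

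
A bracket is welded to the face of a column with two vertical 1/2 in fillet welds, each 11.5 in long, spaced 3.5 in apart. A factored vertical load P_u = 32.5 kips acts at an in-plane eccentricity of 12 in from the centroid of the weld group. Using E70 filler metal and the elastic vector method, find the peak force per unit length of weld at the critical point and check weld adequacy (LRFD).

E70XX → F_EXX = 70 ksi.
Total weld length L_w = 23 in. Treat welds as unit-width lines.
Polar moment about centroid: J = 2[d³/12 + d(b/2)²] = 2[11.5³/12 + 11.5×1.75²] = 323.9 in³.
Direct shear f_v = P/L_w = 32.5 / 23 = 1.413 kip/in (vertical).
Torsion M = P·e = 32.5 × 12 = 390 kip·in.
Critical point at (x, y) = (1.75, 5.75) from centroid. f_tx = M·y/J = 6.923 kip/in; f_ty = M·x/J = 2.107 kip/in.
Resultant f_max = √[f_tx² + (f_v + f_ty)²] = √[6.923² + (1.413 + 2.107)²] = 7.767 kip/in.
Capacity per unit length: φr_n = 0.75 × 0.6 × 70 × (0.707 × 0.5) = 11.14 kip/in.
7.767 ≤ 11.14 → adequate.

f_max ≈ 7.77 kip/in; adequate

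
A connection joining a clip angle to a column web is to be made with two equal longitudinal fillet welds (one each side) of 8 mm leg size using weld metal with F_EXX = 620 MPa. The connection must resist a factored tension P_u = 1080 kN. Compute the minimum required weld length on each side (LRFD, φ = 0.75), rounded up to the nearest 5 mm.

Throat t_e = 0.707 × 8 = 5.656 mm.
φr_n = 0.75 × 0.6 × 620 × 5.656 × 10⁻³ = 1.578 kN/mm.
L_req = P_u / φr_n = 1080 / 1.578 = 684.4 mm total.
Per side: 684.4 / 2 = 342.2 mm.
Round up → use L = 345 mm on each side.

L = 345 mm on each side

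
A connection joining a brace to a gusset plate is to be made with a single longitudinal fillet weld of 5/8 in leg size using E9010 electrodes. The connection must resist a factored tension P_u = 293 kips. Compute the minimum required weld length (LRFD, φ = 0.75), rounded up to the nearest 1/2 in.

L = 16.5 in

E90XX → F_EXX = 90 ksi.
Throat t_e = 0.707 × 0.625 = 0.4419 in.
φr_n = 0.75 × 0.6 × 90 × 0.4419 = 17.9 kips/in.
L_req = P_u / φr_n = 293 / 17.9 = 16.37 in total.
Round up → use L = 16.5 in.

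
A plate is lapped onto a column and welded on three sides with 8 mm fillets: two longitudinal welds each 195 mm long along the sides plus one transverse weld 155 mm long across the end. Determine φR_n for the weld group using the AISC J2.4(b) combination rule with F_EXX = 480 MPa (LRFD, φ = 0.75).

φR_n ≈ 689 kN

t_e = 0.707 × 8 = 5.656 mm.
R_nwl = 0.6 × 480 × 5.656 × 390 × 10⁻³ = 635.3 kN (longitudinal, 2 welds).
R_nwt = 0.6 × 480 × 5.656 × 155 × 10⁻³ = 252.5 kN (transverse, base value).
(i) R_nwl + R_nwt = 887.8 kN; (ii) 0.85 R_nwl + 1.5 R_nwt = 918.7 kN.
R_n = max = 918.7 kN [governs: (ii)]; φR_n = 689 kN.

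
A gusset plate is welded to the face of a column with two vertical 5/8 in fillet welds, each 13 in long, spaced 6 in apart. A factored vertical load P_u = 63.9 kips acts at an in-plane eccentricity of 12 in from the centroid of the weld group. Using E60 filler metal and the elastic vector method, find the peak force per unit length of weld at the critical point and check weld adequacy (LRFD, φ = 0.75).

E60XX → F_EXX = 60 ksi.
Total weld length L_w = 26 in. Treat welds as unit-width lines.
Polar moment about centroid: J = 2[d³/12 + d(b/2)²] = 2[13³/12 + 13×3²] = 600.2 in³.
Direct shear f_v = P/L_w = 63.9 / 26 = 2.458 kip/in (vertical).
Torsion M = P·e = 63.9 × 12 = 766.8 kip·in.
Critical point at (x, y) = (3, 6.5) from centroid. f_tx = M·y/J = 8.305 kip/in; f_ty = M·x/J = 3.833 kip/in.
Resultant f_max = √[f_tx² + (f_v + f_ty)²] = √[8.305² + (2.458 + 3.833)²] = 10.42 kip/in.
Capacity per unit length: φr_n = 0.75 × 0.6 × 60 × (0.707 × 0.625) = 11.93 kip/in.
10.42 ≤ 11.93 → adequate.

f_max ≈ 10.4 kip/in; adequate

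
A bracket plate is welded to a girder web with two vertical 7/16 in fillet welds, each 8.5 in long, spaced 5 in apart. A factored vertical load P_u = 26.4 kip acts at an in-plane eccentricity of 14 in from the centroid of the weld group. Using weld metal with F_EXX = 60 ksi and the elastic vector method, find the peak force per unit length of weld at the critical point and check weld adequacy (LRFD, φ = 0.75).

Total weld length L_w = 17 in. Treat welds as unit-width lines.
Polar moment about centroid: J = 2[d³/12 + d(b/2)²] = 2[8.5³/12 + 8.5×2.5²] = 208.6 in³.
Direct shear f_v = P/L_w = 26.4 / 17 = 1.553 kip/in (vertical).
Torsion M = P·e = 26.4 × 14 = 369.6 kip·in.
Critical point at (x, y) = (2.5, 4.25) from centroid. f_tx = M·y/J = 7.53 kip/in; f_ty = M·x/J = 4.429 kip/in.
Resultant f_max = √[f_tx² + (f_v + f_ty)²] = √[7.53² + (1.553 + 4.429)²] = 9.617 kip/in.
Capacity per unit length: φr_n = 0.75 × 0.6 × 60 × (0.707 × 0.4375) = 8.351 kip/in.
9.617 > 8.351 → NOT adequate.

f_max ≈ 9.62 kip/in; NOT adequate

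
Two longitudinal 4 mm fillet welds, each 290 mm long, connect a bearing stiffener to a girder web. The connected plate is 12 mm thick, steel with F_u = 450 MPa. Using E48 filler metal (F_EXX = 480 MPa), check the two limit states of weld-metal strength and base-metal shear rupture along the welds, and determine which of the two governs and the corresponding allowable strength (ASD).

R_n/Ω ≈ 236 kN (weld metal governs)

t_e = 0.707 × 4 = 2.828 mm; L = 580 mm.
Weld metal: R_n/Ω = (1/2.0) × 0.6 × 480 × 2.828 × 580 × 10⁻³ = 236.2 kN.
Base metal (shear rupture): R_n/Ω = (1/2.0) × 0.6 × 450 × 12 × 580 × 10⁻³ = 939.6 kN.
Governing: weld metal.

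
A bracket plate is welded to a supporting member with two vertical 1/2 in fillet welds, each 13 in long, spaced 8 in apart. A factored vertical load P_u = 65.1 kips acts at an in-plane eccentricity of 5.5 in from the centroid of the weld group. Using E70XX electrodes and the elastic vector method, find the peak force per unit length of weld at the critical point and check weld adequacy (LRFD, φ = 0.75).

f_max ≈ 5.26 kip/in; adequate

E70XX → F_EXX = 70 ksi.
Total weld length L_w = 26 in. Treat welds as unit-width lines.
Polar moment about centroid: J = 2[d³/12 + d(b/2)²] = 2[13³/12 + 13×4²] = 782.2 in³.
Direct shear f_v = P/L_w = 65.1 / 26 = 2.504 kip/in (vertical).
Torsion M = P·e = 65.1 × 5.5 = 358.05 kip·in.
Critical point at (x, y) = (4, 6.5) from centroid. f_tx = M·y/J = 2.975 kip/in; f_ty = M·x/J = 1.831 kip/in.
Resultant f_max = √[f_tx² + (f_v + f_ty)²] = √[2.975² + (2.504 + 1.831)²] = 5.258 kip/in.
Capacity per unit length: φr_n = 0.75 × 0.6 × 70 × (0.707 × 0.5) = 11.14 kip/in.
5.258 ≤ 11.14 → adequate.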